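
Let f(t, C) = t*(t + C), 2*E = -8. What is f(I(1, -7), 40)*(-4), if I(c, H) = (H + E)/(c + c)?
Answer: 759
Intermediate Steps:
E = -4 (E = (1/2)*(-8) = -4)
I(c, H) = (-4 + H)/(2*c) (I(c, H) = (H - 4)/(c + c) = (-4 + H)/((2*c)) = (-4 + H)*(1/(2*c)) = (-4 + H)/(2*c))
f(t, C) = t*(C + t)
f(I(1, -7), 40)*(-4) = (((1/2)*(-4 - 7)/1)*(40 + (1/2)*(-4 - 7)/1))*(-4) = (((1/2)*1*(-11))*(40 + (1/2)*1*(-11)))*(-4) = -11*(40 - 11/2)/2*(-4) = -11/2*69/2*(-4) = -759/4*(-4) = 759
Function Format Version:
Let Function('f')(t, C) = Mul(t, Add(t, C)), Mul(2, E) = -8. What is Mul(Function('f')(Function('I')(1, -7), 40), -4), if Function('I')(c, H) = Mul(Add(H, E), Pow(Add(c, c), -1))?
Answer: 759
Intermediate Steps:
E = -4 (E = Mul(Rational(1, 2), -8) = -4)
Function('I')(c, H) = Mul(Rational(1, 2), Pow(c, -1), Add(-4, H)) (Function('I')(c, H) = Mul(Add(H, -4), Pow(Add(c, c), -1)) = Mul(Add(-4, H), Pow(Mul(2, c), -1)) = Mul(Add(-4, H), Mul(Rational(1, 2), Pow(c, -1))) = Mul(Rational(1, 2), Pow(c, -1), Add(-4, H)))
Function('f')(t, C) = Mul(t, Add(C, t))
Mul(Function('f')(Function('I')(1, -7), 40), -4) = Mul(Mul(Mul(Rational(1, 2), Pow(1, -1), Add(-4, -7)), Add(40, Mul(Rational(1, 2), Pow(1, -1), Add(-4, -7)))), -4) = Mul(Mul(Mul(Rational(1, 2), 1, -11), Add(40, Mul(Rational(1, 2), 1, -11))), -4) = Mul(Mul(Rational(-11, 2), Add(40, Rational(-11, 2))), -4) = Mul(Mul(Rational(-11, 2), Rational(69, 2)), -4) = Mul(Rational(-759, 4), -4) = 759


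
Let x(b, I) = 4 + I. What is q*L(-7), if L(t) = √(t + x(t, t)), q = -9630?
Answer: -9630*I*√10 ≈ -30453.0*I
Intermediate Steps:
L(t) = √(4 + 2*t) (L(t) = √(t + (4 + t)) = √(4 + 2*t))
q*L(-7) = -9630*√(4 + 2*(-7)) = -9630*√(4 - 14) = -9630*I*√10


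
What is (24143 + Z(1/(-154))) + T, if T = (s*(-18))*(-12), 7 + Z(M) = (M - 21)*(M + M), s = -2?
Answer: 281085267/11858 ≈ 23704.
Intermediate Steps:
Z(M) = -7 + 2*M*(-21 + M) (Z(M) = -7 + (M - 21)*(M + M) = -7 + (-21 + M)*(2*M) = -7 + 2*M*(-21 + M))
T = -432 (T = -2*(-18)*(-12) = 36*(-12) = -432)
(24143 + Z(1/(-154))) + T = (24143 + (-7 - 42/(-154) + 2*(1/(-154))²)) - 432 = (24143 + (-7 - 42*(-1/154) + 2*(-1/154)²)) - 432 = (24143 + (-7 + 3/11 + 2*(1/23716))) - 432 = (24143 + (-7 + 3/11 + 1/11858)) - 432 = (24143 - 79771/11858) - 432 = 286207923/11858 - 432 = 281085267/11858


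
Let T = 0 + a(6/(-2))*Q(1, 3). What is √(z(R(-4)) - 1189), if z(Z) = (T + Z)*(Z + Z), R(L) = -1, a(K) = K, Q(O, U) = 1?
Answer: I*√1181 ≈ 34.366*I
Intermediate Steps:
T = -3 (T = 0 + (6/(-2))*1 = 0 + (6*(-½))*1 = 0 - 3*1 = 0 - 3 = -3)
z(Z) = 2*Z*(-3 + Z) (z(Z) = (-3 + Z)*(Z + Z) = (-3 + Z)*(2*Z) = 2*Z*(-3 + Z))
√(z(R(-4)) - 1189) = √(2*(-1)*(-3 - 1) - 1189) = √(2*(-1)*(-4) - 1189) = √(8 - 1189) = √(-1181) = I*√1181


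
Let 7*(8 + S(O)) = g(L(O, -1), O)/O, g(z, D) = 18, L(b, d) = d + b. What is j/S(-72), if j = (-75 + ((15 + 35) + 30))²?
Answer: -28/9 ≈ -3.1111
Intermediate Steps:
L(b, d) = b + d
S(O) = -8 + 18/(7*O) (S(O) = -8 + (18/O)/7 = -8 + 18/(7*O))
j = 25 (j = (-75 + (50 + 30))² = (-75 + 80)² = 5² = 25)
j/S(-72) = 25/(-8 + (18/7)/(-72)) = 25/(-8 + (18/7)*(-1/72)) = 25/(-8 - 1/28) = 25/(-225/28) = 25*(-28/225) = -28/9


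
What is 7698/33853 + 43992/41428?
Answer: 452043480/350615521 ≈ 1.2893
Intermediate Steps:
7698/33853 + 43992/41428 = 7698*(1/33853) + 43992*(1/41428) = 7698/33853 + 10998/10357 = 452043480/350615521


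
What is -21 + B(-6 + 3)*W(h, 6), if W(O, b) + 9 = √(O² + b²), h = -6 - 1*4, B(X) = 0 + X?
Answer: 6 - 6*√34 ≈ -28.986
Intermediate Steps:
B(X) = X
h = -10 (h = -6 - 4 = -10)
W(O, b) = -9 + √(O² + b²)
-21 + B(-6 + 3)*W(h, 6) = -21 + (-6 + 3)*(-9 + √((-10)² + 6²)) = -21 - 3*(-9 + √(100 + 36)) = -21 - 3*(-9 + √136) = -21 - 3*(-9 + 2*√34) = -21 + (27 - 6*√34) = 6 - 6*√34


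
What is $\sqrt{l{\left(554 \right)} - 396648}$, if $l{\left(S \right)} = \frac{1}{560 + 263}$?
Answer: $\frac{i \sqrt{268661192369}}{823} \approx 629.8 i$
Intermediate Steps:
$l{\left(S \right)} = \frac{1}{823}$
$\sqrt{l{\left(554 \right)} - 396648} = \sqrt{\frac{1}{823} - 396648} = \sqrt{- \frac{326441303}{823}} = \frac{i \sqrt{268661192369}}{823}$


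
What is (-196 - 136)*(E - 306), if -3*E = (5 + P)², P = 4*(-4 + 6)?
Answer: 360884/3 ≈ 1.2029e+5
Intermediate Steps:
P = 8 (P = 4*2 = 8)
E = -169/3 (E = -(5 + 8)²/3 = -⅓*13² = -⅓*169 = -169/3 ≈ -56.333)
(-196 - 136)*(E - 306) = (-196 - 136)*(-169/3 - 306) = -332*(-1087/3) = 360884/3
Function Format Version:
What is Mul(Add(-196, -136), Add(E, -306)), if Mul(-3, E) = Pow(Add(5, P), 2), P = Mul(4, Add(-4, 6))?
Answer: Rational(360884, 3) ≈ 1.2029e+5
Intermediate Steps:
P = 8 (P = Mul(4, 2) = 8)
E = Rational(-169, 3) (E = Mul(Rational(-1, 3), Pow(Add(5, 8), 2)) = Mul(Rational(-1, 3), Pow(13, 2)) = Mul(Rational(-1, 3), 169) = Rational(-169, 3) ≈ -56.333)
Mul(Add(-196, -136), Add(E, -306)) = Mul(Add(-196, -136), Add(Rational(-169, 3), -306)) = Mul(-332, Rational(-1087, 3)) = Rational(360884, 3)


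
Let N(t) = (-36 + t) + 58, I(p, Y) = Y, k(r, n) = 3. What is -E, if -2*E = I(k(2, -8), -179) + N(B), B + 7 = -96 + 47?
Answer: -213/2 ≈ -106.50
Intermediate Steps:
B = -56 (B = -7 + (-96 + 47) = -7 - 49 = -56)
N(t) = 22 + t
E = 213/2 (E = -(-179 + (22 - 56))/2 = -(-179 - 34)/2 = -1/2*(-213) = 213/2 ≈ 106.50)
-E = -1*213/2 = -213/2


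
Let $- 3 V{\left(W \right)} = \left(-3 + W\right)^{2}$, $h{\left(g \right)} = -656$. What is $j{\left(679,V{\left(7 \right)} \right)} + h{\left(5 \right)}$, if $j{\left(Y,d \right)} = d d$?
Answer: $- \frac{5648}{9} \approx -627.56$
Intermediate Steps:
$V{\left(W \right)} = - \frac{\left(-3 + W\right)^{2}}{3}$
$j{\left(Y,d \right)} = d^{2}$
$j{\left(679,V{\left(7 \right)} \right)} + h{\left(5 \right)} = \left(- \frac{\left(-3 + 7\right)^{2}}{3}\right)^{2} - 656 = \left(- \frac{4^{2}}{3}\right)^{2} - 656 = \left(\left(- \frac{1}{3}\right) 16\right)^{2} - 656 = \left(- \frac{16}{3}\right)^{2} - 656 = \frac{256}{9} - 656 = - \frac{5648}{9}$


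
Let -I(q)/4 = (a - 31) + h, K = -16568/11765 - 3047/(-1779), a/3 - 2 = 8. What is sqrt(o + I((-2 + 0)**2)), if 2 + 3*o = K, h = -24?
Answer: sqrt(43558641985990885)/20929935 ≈ 9.9717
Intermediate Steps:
a = 30 (a = 6 + 3*8 = 6 + 24 = 30)
K = 6373483/20929935 (K = -16568*1/11765 - 3047*(-1/1779) = -16568/11765 + 3047/1779 = 6373483/20929935 ≈ 0.30452)
I(q) = 100 (I(q) = -4*((30 - 31) - 24) = -4*(-1 - 24) = -4*(-25) = 100)
o = -35486387/62789805 (o = -2/3 + (1/3)*(6373483/20929935) = -2/3 + 6373483/62789805 = -35486387/62789805 ≈ -0.56516)
sqrt(o + I((-2 + 0)**2)) = sqrt(-35486387/62789805 + 100) = sqrt(6243494113/62789805) = sqrt(43558641985990885)/20929935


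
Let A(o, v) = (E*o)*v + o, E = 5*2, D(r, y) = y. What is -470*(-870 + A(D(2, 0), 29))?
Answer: 408900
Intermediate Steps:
E = 10
A(o, v) = o + 10*o*v (A(o, v) = (10*o)*v + o = 10*o*v + o = o + 10*o*v)
-470*(-870 + A(D(2, 0), 29)) = -470*(-870 + 0*(1 + 10*29)) = -470*(-870 + 0*(1 + 290)) = -470*(-870 + 0*291) = -470*(-870 + 0) = -470*(-870) = 408900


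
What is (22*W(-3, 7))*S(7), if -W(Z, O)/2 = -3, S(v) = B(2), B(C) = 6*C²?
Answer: 3168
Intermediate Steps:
S(v) = 24 (S(v) = 6*2² = 6*4 = 24)
W(Z, O) = 6 (W(Z, O) = -2*(-3) = 6)
(22*W(-3, 7))*S(7) = (22*6)*24 = 132*24 = 3168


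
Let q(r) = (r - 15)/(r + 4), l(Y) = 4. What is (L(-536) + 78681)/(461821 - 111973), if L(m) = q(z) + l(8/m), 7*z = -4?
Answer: 1888331/8396352 ≈ 0.22490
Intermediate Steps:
z = -4/7 (z = (1/7)*(-4) = -4/7 ≈ -0.57143)
q(r) = (-15 + r)/(4 + r)
L(m) = -13/24 (L(m) = (-15 - 4/7)/(4 - 4/7) + 4 = -109/7/(24/7) + 4 = (7/24)*(-109/7) + 4 = -109/24 + 4 = -13/24)
(L(-536) + 78681)/(461821 - 111973) = (-13/24 + 78681)/(461821 - 111973) = (1888331/24)/349848 = (1888331/24)*(1/349848) = 1888331/8396352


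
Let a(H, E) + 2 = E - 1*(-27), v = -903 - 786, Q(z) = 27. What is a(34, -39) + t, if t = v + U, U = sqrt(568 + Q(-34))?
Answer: -1703 + sqrt(595) ≈ -1678.6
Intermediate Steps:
U = sqrt(595) (U = sqrt(568 + 27) = sqrt(595) ≈ 24.393)
v = -1689
a(H, E) = 25 + E (a(H, E) = -2 + (E - 1*(-27)) = -2 + (E + 27) = -2 + (27 + E) = 25 + E)
t = -1689 + sqrt(595) ≈ -1664.6
a(34, -39) + t = (25 - 39) + (-1689 + sqrt(595)) = -14 + (-1689 + sqrt(595)) = -1703 + sqrt(595)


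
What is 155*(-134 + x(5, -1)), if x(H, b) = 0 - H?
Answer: -21545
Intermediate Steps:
x(H, b) = -H
155*(-134 + x(5, -1)) = 155*(-134 - 1*5) = 155*(-134 - 5) = 155*(-139) = -21545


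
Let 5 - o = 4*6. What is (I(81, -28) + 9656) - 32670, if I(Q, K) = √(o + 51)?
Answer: -23014 + 4*√2 ≈ -23008.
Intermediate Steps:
o = -19 (o = 5 - 4*6 = 5 - 1*24 = 5 - 24 = -19)
I(Q, K) = 4*√2 (I(Q, K) = √(-19 + 51) = √32 = 4*√2)
(I(81, -28) + 9656) - 32670 = (4*√2 + 9656) - 32670 = (9656 + 4*√2) - 32670 = -23014 + 4*√2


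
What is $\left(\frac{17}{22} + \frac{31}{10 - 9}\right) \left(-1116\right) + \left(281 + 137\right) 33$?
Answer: $- \frac{238308}{11} \approx -21664.0$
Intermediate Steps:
$\left(\frac{17}{22} + \frac{31}{10 - 9}\right) \left(-1116\right) + \left(281 + 137\right) 33 = \left(17 \cdot \frac{1}{22} + \frac{31}{10 - 9}\right) \left(-1116\right) + 418 \cdot 33 = \left(\frac{17}{22} + \frac{31}{1}\right) \left(-1116\right) + 13794 = \left(\frac{17}{22} + 31 \cdot 1\right) \left(-1116\right) + 13794 = \left(\frac{17}{22} + 31\right) \left(-1116\right) + 13794 = \frac{699}{22} \left(-1116\right) + 13794 = - \frac{390042}{11} + 13794 = - \frac{238308}{11}$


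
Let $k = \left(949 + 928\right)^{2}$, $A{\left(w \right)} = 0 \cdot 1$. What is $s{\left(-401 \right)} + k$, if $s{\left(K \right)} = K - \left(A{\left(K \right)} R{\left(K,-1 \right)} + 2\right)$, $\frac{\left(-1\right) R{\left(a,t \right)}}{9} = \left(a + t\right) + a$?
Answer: $3522726$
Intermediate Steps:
$A{\left(w \right)} = 0$
$R{\left(a,t \right)} = - 18 a - 9 t$ ($R{\left(a,t \right)} = - 9 \left(\left(a + t\right) + a\right) = - 9 \left(t + 2 a\right) = - 18 a - 9 t$)
$k = 3523129$ ($k = 1877^{2} = 3523129$)
$s{\left(K \right)} = -2 + K$ ($s{\left(K \right)} = K - \left(0 \left(- 18 K - -9\right) + 2\right) = K - \left(0 \left(- 18 K + 9\right) + 2\right) = K - \left(0 \left(9 - 18 K\right) + 2\right) = K - \left(0 + 2\right) = K - 2 = -2 + K$)
$s{\left(-401 \right)} + k = \left(-2 - 401\right) + 3523129 = -403 + 3523129 = 3522726$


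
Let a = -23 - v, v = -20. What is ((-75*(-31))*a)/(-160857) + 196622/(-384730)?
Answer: -1608029628/3438139645 ≈ -0.46770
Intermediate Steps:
a = -3 (a = -23 - 1*(-20) = -23 + 20 = -3)
((-75*(-31))*a)/(-160857) + 196622/(-384730) = (-75*(-31)*(-3))/(-160857) + 196622/(-384730) = (2325*(-3))*(-1/160857) + 196622*(-1/384730) = -6975*(-1/160857) - 98311/192365 = 775/17873 - 98311/192365 = -1608029628/3438139645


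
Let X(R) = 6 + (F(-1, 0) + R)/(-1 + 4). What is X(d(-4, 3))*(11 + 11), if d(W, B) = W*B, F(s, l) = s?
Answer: 110/3 ≈ 36.667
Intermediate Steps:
d(W, B) = B*W
X(R) = 17/3 + R/3 (X(R) = 6 + (-1 + R)/(-1 + 4) = 6 + (-1 + R)/3 = 6 + (-1 + R)*(⅓) = 6 + (-⅓ + R/3) = 17/3 + R/3)
X(d(-4, 3))*(11 + 11) = (17/3 + (3*(-4))/3)*(11 + 11) = (17/3 + (⅓)*(-12))*22 = (17/3 - 4)*22 = (5/3)*22 = 110/3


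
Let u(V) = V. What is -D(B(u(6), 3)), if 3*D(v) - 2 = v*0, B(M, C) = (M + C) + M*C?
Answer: -⅔ ≈ -0.66667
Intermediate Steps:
B(M, C) = C + M + C*M (B(M, C) = (C + M) + C*M = C + M + C*M)
D(v) = ⅔ (D(v) = ⅔ + (v*0)/3 = ⅔ + (⅓)*0 = ⅔ + 0 = ⅔)
-D(B(u(6), 3)) = -1*⅔ = -⅔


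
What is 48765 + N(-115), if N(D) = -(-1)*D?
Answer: 48650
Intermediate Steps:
N(D) = D
48765 + N(-115) = 48765 - 115 = 48650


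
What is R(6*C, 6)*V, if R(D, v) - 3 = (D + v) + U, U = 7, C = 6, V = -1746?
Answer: -90792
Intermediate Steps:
R(D, v) = 10 + D + v (R(D, v) = 3 + ((D + v) + 7) = 3 + (7 + D + v) = 10 + D + v)
R(6*C, 6)*V = (10 + 6*6 + 6)*(-1746) = (10 + 36 + 6)*(-1746) = 52*(-1746) = -90792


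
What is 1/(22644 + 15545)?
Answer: 1/38189 ≈ 2.6186e-5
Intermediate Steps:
1/(22644 + 15545) = 1/38189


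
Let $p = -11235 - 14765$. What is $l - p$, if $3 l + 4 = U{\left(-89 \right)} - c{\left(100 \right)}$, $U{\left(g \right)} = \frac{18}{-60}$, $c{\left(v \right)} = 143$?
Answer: $\frac{259509}{10} \approx 25951.0$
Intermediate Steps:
$U{\left(g \right)} = - \frac{3}{10}$ ($U{\left(g \right)} = 18 \left(- \frac{1}{60}\right) = - \frac{3}{10}$)
$p = -26000$ ($p = -11235 - 14765 = -26000$)
$l = - \frac{491}{10}$ ($l = - \frac{4}{3} + \frac{- \frac{3}{10} - 143}{3} = - \frac{4}{3} + \frac{1}{3} \left(- \frac{1433}{10}\right) = - \frac{4}{3} - \frac{1433}{30} = - \frac{491}{10} \approx -49.1$)
$l - p = - \frac{491}{10} - -26000 = - \frac{491}{10} + 26000 = \frac{259509}{10}$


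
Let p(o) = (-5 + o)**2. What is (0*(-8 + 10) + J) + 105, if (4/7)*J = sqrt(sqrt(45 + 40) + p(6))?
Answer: 105 + 7*sqrt(1 + sqrt(85))/4 ≈ 110.59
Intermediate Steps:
J = 7*sqrt(1 + sqrt(85))/4 (J = 7*sqrt(sqrt(45 + 40) + (-5 + 6)**2)/4 = 7*sqrt(sqrt(85) + 1**2)/4 = 7*sqrt(sqrt(85) + 1)/4 = 7*sqrt(1 + sqrt(85))/4 ≈ 5.5944)
(0*(-8 + 10) + J) + 105 = (0*(-8 + 10) + 7*sqrt(1 + sqrt(85))/4) + 105 = (0*2 + 7*sqrt(1 + sqrt(85))/4) + 105 = (0 + 7*sqrt(1 + sqrt(85))/4) + 105 = 7*sqrt(1 + sqrt(85))/4 + 105 = 105 + 7*sqrt(1 + sqrt(85))/4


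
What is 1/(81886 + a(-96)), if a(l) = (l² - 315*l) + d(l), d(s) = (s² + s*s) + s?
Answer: 1/139678 ≈ 7.1593e-6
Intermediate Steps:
d(s) = s + 2*s² (d(s) = (s² + s²) + s = 2*s² + s = s + 2*s²)
a(l) = l² - 315*l + l*(1 + 2*l) (a(l) = (l² - 315*l) + l*(1 + 2*l) = l² - 315*l + l*(1 + 2*l))
1/(81886 + a(-96)) = 1/(81886 - 96*(-314 + 3*(-96))) = 1/(81886 - 96*(-314 - 288)) = 1/(81886 - 96*(-602)) = 1/(81886 + 57792) = 1/139678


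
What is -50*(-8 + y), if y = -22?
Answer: 1500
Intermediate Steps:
-50*(-8 + y) = -50*(-8 - 22) = -50*(-30) = 1500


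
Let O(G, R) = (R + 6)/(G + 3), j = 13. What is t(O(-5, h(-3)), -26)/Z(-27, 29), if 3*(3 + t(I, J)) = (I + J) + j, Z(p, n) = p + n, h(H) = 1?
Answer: -17/4 ≈ -4.2500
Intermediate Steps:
O(G, R) = (6 + R)/(3 + G)
Z(p, n) = n + p
t(I, J) = 4/3 + I/3 + J/3 (t(I, J) = -3 + ((I + J) + 13)/3 = -3 + (13 + I + J)/3 = -3 + (13/3 + I/3 + J/3) = 4/3 + I/3 + J/3)
t(O(-5, h(-3)), -26)/Z(-27, 29) = (4/3 + ((6 + 1)/(3 - 5))/3 + (⅓)*(-26))/(29 - 27) = (4/3 + (7/(-2))/3 - 26/3)/2 = (4/3 + (-½*7)/3 - 26/3)*(½) = (4/3 + (⅓)*(-7/2) - 26/3)*(½) = (4/3 - 7/6 - 26/3)*(½) = -17/2*½ = -17/4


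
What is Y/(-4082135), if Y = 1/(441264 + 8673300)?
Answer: -1/37206880714140 ≈ -2.6877e-14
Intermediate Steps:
Y = 1/9114564 ≈ 1.0971e-7
Y/(-4082135) = (1/9114564)/(-4082135) = (1/9114564)*(-1/4082135) = -1/37206880714140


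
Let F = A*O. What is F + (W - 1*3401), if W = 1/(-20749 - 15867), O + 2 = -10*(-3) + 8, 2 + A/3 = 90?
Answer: 223467447/36616 ≈ 6103.0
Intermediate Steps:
A = 264 (A = -6 + 3*90 = -6 + 270 = 264)
O = 36 (O = -2 + (-10*(-3) + 8) = -2 + (30 + 8) = -2 + 38 = 36)
W = -1/36616 (W = 1/(-36616) = -1/36616 ≈ -2.7310e-5)
F = 9504 (F = 264*36 = 9504)
F + (W - 1*3401) = 9504 + (-1/36616 - 1*3401) = 9504 + (-1/36616 - 3401) = 9504 - 124531017/36616 = 223467447/36616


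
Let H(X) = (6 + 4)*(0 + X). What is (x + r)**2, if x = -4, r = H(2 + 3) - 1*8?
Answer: 1444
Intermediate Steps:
H(X) = 10*X
r = 42 (r = 10*(2 + 3) - 1*8 = 10*5 - 8 = 50 - 8 = 42)
(x + r)**2 = (-4 + 42)**2 = 38**2 = 1444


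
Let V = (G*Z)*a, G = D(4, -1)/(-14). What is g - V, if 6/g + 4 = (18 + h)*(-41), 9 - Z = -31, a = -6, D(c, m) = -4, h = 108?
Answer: 1240779/18095 ≈ 68.570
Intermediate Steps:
Z = 40 (Z = 9 - 1*(-31) = 9 + 31 = 40)
G = 2/7 (G = -4/(-14) = -4*(-1/14) = 2/7 ≈ 0.28571)
g = -3/2585 (g = 6/(-4 + (18 + 108)*(-41)) = 6/(-4 + 126*(-41)) = 6/(-4 - 5166) = 6/(-5170) = 6*(-1/5170) = -3/2585 ≈ -0.0011605)
V = -480/7 (V = ((2/7)*40)*(-6) = (80/7)*(-6) = -480/7 ≈ -68.571)
g - V = -3/2585 - 1*(-480/7) = -3/2585 + 480/7 = 1240779/18095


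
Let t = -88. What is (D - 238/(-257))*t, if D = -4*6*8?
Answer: 4321328/257 ≈ 16815.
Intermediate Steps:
D = -192 (D = -24*8 = -192)
(D - 238/(-257))*t = (-192 - 238/(-257))*(-88) = (-192 - 238*(-1/257))*(-88) = (-192 + 238/257)*(-88) = -49106/257*(-88) = 4321328/257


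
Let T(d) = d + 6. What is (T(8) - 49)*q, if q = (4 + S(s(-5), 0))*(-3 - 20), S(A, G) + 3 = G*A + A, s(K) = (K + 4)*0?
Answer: 805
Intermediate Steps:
T(d) = 6 + d
s(K) = 0 (s(K) = (4 + K)*0 = 0)
S(A, G) = -3 + A + A*G (S(A, G) = -3 + (G*A + A) = -3 + (A*G + A) = -3 + (A + A*G) = -3 + A + A*G)
q = -23 (q = (4 + (-3 + 0 + 0*0))*(-3 - 20) = (4 + (-3 + 0 + 0))*(-23) = (4 - 3)*(-23) = 1*(-23) = -23)
(T(8) - 49)*q = ((6 + 8) - 49)*(-23) = (14 - 49)*(-23) = -35*(-23) = 805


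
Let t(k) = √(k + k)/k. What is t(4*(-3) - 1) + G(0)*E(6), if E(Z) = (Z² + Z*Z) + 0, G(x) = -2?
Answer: -144 - I*√26/13 ≈ -144.0 - 0.39223*I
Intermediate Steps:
t(k) = √2/√k (t(k) = √(2*k)/k = (√2*√k)/k = √2/√k)
E(Z) = 2*Z² (E(Z) = (Z² + Z²) + 0 = 2*Z² + 0 = 2*Z²)
t(4*(-3) - 1) + G(0)*E(6) = √2/√(4*(-3) - 1) - 4*6² = √2/√(-12 - 1) - 4*36 = √2/√(-13) - 2*72 = √2*(-I*√13/13) - 144 = -I*√26/13 - 144 = -144 - I*√26/13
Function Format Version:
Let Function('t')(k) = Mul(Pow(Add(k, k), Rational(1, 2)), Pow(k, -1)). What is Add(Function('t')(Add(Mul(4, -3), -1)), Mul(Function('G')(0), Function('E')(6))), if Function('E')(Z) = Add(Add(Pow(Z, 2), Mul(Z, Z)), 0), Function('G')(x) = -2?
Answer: Add(-144, Mul(Rational(-1, 13), I, Pow(26, Rational(1, 2)))) ≈ Add(-144.00, Mul(-0.39223, I))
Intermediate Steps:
Function('t')(k) = Mul(Pow(2, Rational(1, 2)), Pow(k, Rational(-1, 2))) (Function('t')(k) = Mul(Pow(Mul(2, k), Rational(1, 2)), Pow(k, -1)) = Mul(Mul(Pow(2, Rational(1, 2)), Pow(k, Rational(1, 2))), Pow(k, -1)) = Mul(Pow(2, Rational(1, 2)), Pow(k, Rational(-1, 2))))
Function('E')(Z) = Mul(2, Pow(Z, 2)) (Function('E')(Z) = Add(Add(Pow(Z, 2), Pow(Z, 2)), 0) = Add(Mul(2, Pow(Z, 2)), 0) = Mul(2, Pow(Z, 2)))
Add(Function('t')(Add(Mul(4, -3), -1)), Mul(Function('G')(0), Function('E')(6))) = Add(Mul(Pow(2, Rational(1, 2)), Pow(Add(Mul(4, -3), -1), Rational(-1, 2))), Mul(-2, Mul(2, Pow(6, 2)))) = Add(Mul(Pow(2, Rational(1, 2)), Pow(Add(-12, -1), Rational(-1, 2))), Mul(-2, Mul(2, 36))) = Add(Mul(Pow(2, Rational(1, 2)), Pow(-13, Rational(-1, 2))), Mul(-2, 72)) = Add(Mul(Pow(2, Rational(1, 2)), Mul(Rational(-1, 13), I, Pow(13, Rational(1, 2)))), -144) = Add(Mul(Rational(-1, 13), I, Pow(26, Rational(1, 2))), -144) = Add(-144, Mul(Rational(-1, 13), I, Pow(26, Rational(1, 2))))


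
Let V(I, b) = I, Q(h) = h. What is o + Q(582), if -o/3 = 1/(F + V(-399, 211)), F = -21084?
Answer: 4167703/7161 ≈ 582.00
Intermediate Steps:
o = 1/7161 (o = -3/(-21084 - 399) = -3/(-21483) = -3*(-1/21483) = 1/7161 ≈ 0.00013965)
o + Q(582) = 1/7161 + 582 = 4167703/7161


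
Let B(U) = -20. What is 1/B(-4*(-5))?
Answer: -1/20 ≈ -0.050000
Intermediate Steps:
1/B(-4*(-5)) = 1/(-20) = -1/20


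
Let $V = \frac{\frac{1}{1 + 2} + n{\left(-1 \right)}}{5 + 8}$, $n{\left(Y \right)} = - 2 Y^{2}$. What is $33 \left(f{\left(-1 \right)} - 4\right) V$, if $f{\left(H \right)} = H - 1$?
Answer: $\frac{330}{13} \approx 25.385$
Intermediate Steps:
$f{\left(H \right)} = -1 + H$
$V = - \frac{5}{39}$ ($V = \frac{\frac{1}{1 + 2} - 2 \left(-1\right)^{2}}{5 + 8} = \frac{\frac{1}{3} - 2}{13} = \left(\frac{1}{3} - 2\right) \frac{1}{13} = \left(- \frac{5}{3}\right) \frac{1}{13} = - \frac{5}{39} \approx -0.12821$)
$33 \left(f{\left(-1 \right)} - 4\right) V = 33 \left(\left(-1 - 1\right) - 4\right) \left(- \frac{5}{39}\right) = 33 \left(-2 - 4\right) \left(- \frac{5}{39}\right) = 33 \left(\left(-6\right) \left(- \frac{5}{39}\right)\right) = 33 \cdot \frac{10}{13} = \frac{330}{13}$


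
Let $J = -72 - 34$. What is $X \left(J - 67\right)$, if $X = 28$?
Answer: $-4844$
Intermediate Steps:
$J = -106$
$X \left(J - 67\right) = 28 \left(-106 - 67\right) = 28 \left(-173\right) = -4844$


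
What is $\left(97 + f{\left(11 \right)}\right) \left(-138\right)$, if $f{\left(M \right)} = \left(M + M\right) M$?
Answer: $-46782$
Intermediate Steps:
$f{\left(M \right)} = 2 M^{2}$ ($f{\left(M \right)} = 2 M M = 2 M^{2}$)
$\left(97 + f{\left(11 \right)}\right) \left(-138\right) = \left(97 + 2 \cdot 11^{2}\right) \left(-138\right) = \left(97 + 2 \cdot 121\right) \left(-138\right) = \left(97 + 242\right) \left(-138\right) = 339 \left(-138\right) = -46782$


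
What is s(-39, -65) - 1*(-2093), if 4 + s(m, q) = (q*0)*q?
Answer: 2089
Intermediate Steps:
s(m, q) = -4 (s(m, q) = -4 + (q*0)*q = -4 + 0*q = -4 + 0 = -4)
s(-39, -65) - 1*(-2093) = -4 - 1*(-2093) = -4 + 2093 = 2089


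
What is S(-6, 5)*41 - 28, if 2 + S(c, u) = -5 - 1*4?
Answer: -479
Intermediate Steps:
S(c, u) = -11 (S(c, u) = -2 + (-5 - 1*4) = -2 + (-5 - 4) = -2 - 9 = -11)
S(-6, 5)*41 - 28 = -11*41 - 28 = -451 - 28 = -479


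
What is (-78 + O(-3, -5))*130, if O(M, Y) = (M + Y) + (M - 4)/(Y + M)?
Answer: -44265/4 ≈ -11066.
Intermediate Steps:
O(M, Y) = M + Y + (-4 + M)/(M + Y) (O(M, Y) = (M + Y) + (-4 + M)/(M + Y) = M + Y + (-4 + M)/(M + Y))
(-78 + O(-3, -5))*130 = (-78 + (-4 - 3 + (-3)² + (-5)² + 2*(-3)*(-5))/(-3 - 5))*130 = (-78 + (-4 - 3 + 9 + 25 + 30)/(-8))*130 = (-78 - ⅛*57)*130 = (-78 - 57/8)*130 = -681/8*130 = -44265/4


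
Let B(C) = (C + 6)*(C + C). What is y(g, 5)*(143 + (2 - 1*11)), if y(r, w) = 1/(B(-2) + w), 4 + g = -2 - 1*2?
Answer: -134/11 ≈ -12.182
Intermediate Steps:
B(C) = 2*C*(6 + C) (B(C) = (6 + C)*(2*C) = 2*C*(6 + C))
g = -8 (g = -4 + (-2 - 1*2) = -4 + (-2 - 2) = -4 - 4 = -8)
y(r, w) = 1/(-16 + w) (y(r, w) = 1/(2*(-2)*(6 - 2) + w) = 1/(2*(-2)*4 + w) = 1/(-16 + w))
y(g, 5)*(143 + (2 - 1*11)) = (143 + (2 - 1*11))/(-16 + 5) = (143 + (2 - 11))/(-11) = -(143 - 9)/11 = -1/11*134 = -134/11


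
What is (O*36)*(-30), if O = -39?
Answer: 42120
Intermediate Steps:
(O*36)*(-30) = -39*36*(-30) = -1404*(-30) = 42120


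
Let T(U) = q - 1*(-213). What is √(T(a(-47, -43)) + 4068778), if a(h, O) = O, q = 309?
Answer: 10*√40693 ≈ 2017.3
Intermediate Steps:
T(U) = 522 (T(U) = 309 - 1*(-213) = 309 + 213 = 522)
√(T(a(-47, -43)) + 4068778) = √(522 + 4068778) = √4069300 = 10*√40693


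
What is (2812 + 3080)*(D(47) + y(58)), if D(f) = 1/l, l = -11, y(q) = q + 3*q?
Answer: 15030492/11 ≈ 1.3664e+6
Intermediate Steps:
y(q) = 4*q
D(f) = -1/11 (D(f) = 1/(-11) = -1/11)
(2812 + 3080)*(D(47) + y(58)) = (2812 + 3080)*(-1/11 + 4*58) = 5892*(-1/11 + 232) = 5892*(2551/11) = 15030492/11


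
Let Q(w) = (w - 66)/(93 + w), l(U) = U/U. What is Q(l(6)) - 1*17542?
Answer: -1649013/94 ≈ -17543.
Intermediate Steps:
l(U) = 1
Q(w) = (-66 + w)/(93 + w)
Q(l(6)) - 1*17542 = (-66 + 1)/(93 + 1) - 1*17542 = -65/94 - 17542 = -1649013/94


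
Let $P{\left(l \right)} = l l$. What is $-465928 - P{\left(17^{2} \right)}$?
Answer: $-549449$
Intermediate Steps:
$P{\left(l \right)} = l^{2}$
$-465928 - P{\left(17^{2} \right)} = -465928 - \left(17^{2}\right)^{2} = -465928 - 289^{2} = -465928 - 83521 = -549449$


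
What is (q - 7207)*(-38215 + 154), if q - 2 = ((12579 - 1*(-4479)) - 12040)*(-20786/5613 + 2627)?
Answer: -936902287381935/1871 ≈ -5.0075e+11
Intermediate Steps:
q = 73887878396/5613 (q = 2 + ((12579 - 1*(-4479)) - 12040)*(-20786/5613 + 2627) = 2 + ((12579 + 4479) - 12040)*(-20786*1/5613 + 2627) = 2 + (17058 - 12040)*(-20786/5613 + 2627) = 2 + 5018*(14724565/5613) = 2 + 73887867170/5613 = 73887878396/5613 ≈ 1.3164e+7)
(q - 7207)*(-38215 + 154) = (73887878396/5613 - 7207)*(-38215 + 154) = (73847425505/5613)*(-38061) = -936902287381935/1871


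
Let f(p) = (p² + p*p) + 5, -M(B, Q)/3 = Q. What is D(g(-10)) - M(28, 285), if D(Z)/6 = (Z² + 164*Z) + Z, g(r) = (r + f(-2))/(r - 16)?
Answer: 250407/338 ≈ 740.85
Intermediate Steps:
M(B, Q) = -3*Q
f(p) = 5 + 2*p² (f(p) = (p² + p²) + 5 = 2*p² + 5 = 5 + 2*p²)
g(r) = (13 + r)/(-16 + r) (g(r) = (r + (5 + 2*(-2)²))/(r - 16) = (r + (5 + 2*4))/(-16 + r) = (r + (5 + 8))/(-16 + r) = (r + 13)/(-16 + r) = (13 + r)/(-16 + r))
D(Z) = 6*Z² + 990*Z (D(Z) = 6*((Z² + 164*Z) + Z) = 6*(Z² + 165*Z) = 6*Z² + 990*Z)
D(g(-10)) - M(28, 285) = 6*((13 - 10)/(-16 - 10))*(165 + (13 - 10)/(-16 - 10)) - (-3)*285 = 6*(3/(-26))*(165 + 3/(-26)) - 1*(-855) = 6*(-1/26*3)*(165 - 1/26*3) + 855 = 6*(-3/26)*(165 - 3/26) + 855 = 6*(-3/26)*(4287/26) + 855 = -38583/338 + 855 = 250407/338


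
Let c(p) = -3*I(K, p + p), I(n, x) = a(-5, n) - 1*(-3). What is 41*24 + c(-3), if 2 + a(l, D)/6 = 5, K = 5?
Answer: 921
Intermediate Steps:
a(l, D) = 18 (a(l, D) = -12 + 6*5 = -12 + 30 = 18)
I(n, x) = 21 (I(n, x) = 18 - 1*(-3) = 18 + 3 = 21)
c(p) = -63 (c(p) = -3*21 = -63)
41*24 + c(-3) = 41*24 - 63 = 984 - 63 = 921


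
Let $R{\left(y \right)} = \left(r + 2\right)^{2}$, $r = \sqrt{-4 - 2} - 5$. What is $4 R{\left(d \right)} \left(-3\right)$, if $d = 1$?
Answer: $-36 + 72 i \sqrt{6} \approx -36.0 + 176.36 i$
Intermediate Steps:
$r = -5 + i \sqrt{6}$ ($r = \sqrt{-6} - 5 = i \sqrt{6} - 5 = -5 + i \sqrt{6} \approx -5.0 + 2.4495 i$)
$R{\left(y \right)} = \left(-3 + i \sqrt{6}\right)^{2}$ ($R{\left(y \right)} = \left(\left(-5 + i \sqrt{6}\right) + 2\right)^{2} = \left(-3 + i \sqrt{6}\right)^{2}$)
$4 R{\left(d \right)} \left(-3\right) = 4 \left(3 - i \sqrt{6}\right)^{2} \left(-3\right) = - 12 \left(3 - i \sqrt{6}\right)^{2}$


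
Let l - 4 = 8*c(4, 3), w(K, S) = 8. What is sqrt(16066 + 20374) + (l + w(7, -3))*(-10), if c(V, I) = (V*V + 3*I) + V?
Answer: -2440 + 2*sqrt(9110) ≈ -2249.1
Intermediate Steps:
c(V, I) = V + V**2 + 3*I (c(V, I) = (V**2 + 3*I) + V = V + V**2 + 3*I)
l = 236 (l = 4 + 8*(4 + 4**2 + 3*3) = 4 + 8*(4 + 16 + 9) = 4 + 8*29 = 4 + 232 = 236)
sqrt(16066 + 20374) + (l + w(7, -3))*(-10) = sqrt(16066 + 20374) + (236 + 8)*(-10) = sqrt(36440) + 244*(-10) = 2*sqrt(9110) - 2440 = -2440 + 2*sqrt(9110)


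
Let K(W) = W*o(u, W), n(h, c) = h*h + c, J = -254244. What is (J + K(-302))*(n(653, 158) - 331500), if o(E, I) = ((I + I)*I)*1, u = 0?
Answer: -5261146577820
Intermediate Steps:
o(E, I) = 2*I² (o(E, I) = ((2*I)*I)*1 = (2*I²)*1 = 2*I²)
n(h, c) = c + h² (n(h, c) = h² + c = c + h²)
K(W) = 2*W³ (K(W) = W*(2*W²) = 2*W³)
(J + K(-302))*(n(653, 158) - 331500) = (-254244 + 2*(-302)³)*((158 + 653²) - 331500) = (-254244 + 2*(-27543608))*((158 + 426409) - 331500) = (-254244 - 55087216)*(426567 - 331500) = -55341460*95067 = -5261146577820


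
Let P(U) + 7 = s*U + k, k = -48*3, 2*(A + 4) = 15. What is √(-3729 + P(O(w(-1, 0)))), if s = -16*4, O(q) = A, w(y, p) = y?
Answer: 6*I*√114 ≈ 64.063*I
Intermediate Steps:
A = 7/2 (A = -4 + (½)*15 = -4 + 15/2 = 7/2 ≈ 3.5000)
O(q) = 7/2
s = -64
k = -144
P(U) = -151 - 64*U (P(U) = -7 + (-64*U - 144) = -7 + (-144 - 64*U) = -151 - 64*U)
√(-3729 + P(O(w(-1, 0)))) = √(-3729 + (-151 - 64*7/2)) = √(-3729 + (-151 - 224)) = √(-3729 - 375) = √(-4104) = 6*I*√114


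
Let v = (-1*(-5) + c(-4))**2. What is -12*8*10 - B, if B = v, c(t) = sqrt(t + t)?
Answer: -977 - 20*I*sqrt(2) ≈ -977.0 - 28.284*I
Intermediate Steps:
c(t) = sqrt(2)*sqrt(t) (c(t) = sqrt(2*t) = sqrt(2)*sqrt(t))
v = (5 + 2*I*sqrt(2))**2 (v = (-1*(-5) + sqrt(2)*sqrt(-4))**2 = (5 + sqrt(2)*(2*I))**2 = (5 + 2*I*sqrt(2))**2 ≈ 17.0 + 28.284*I)
B = 17 + 20*I*sqrt(2) ≈ 17.0 + 28.284*I
-12*8*10 - B = -12*8*10 - (17 + 20*I*sqrt(2)) = -96*10 + (-17 - 20*I*sqrt(2)) = -960 + (-17 - 20*I*sqrt(2)) = -977 - 20*I*sqrt(2)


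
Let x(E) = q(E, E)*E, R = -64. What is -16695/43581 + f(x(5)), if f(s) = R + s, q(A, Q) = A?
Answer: -572118/14527 ≈ -39.383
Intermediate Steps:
x(E) = E² (x(E) = E*E = E²)
f(s) = -64 + s
-16695/43581 + f(x(5)) = -16695/43581 + (-64 + 5²) = -16695*1/43581 + (-64 + 25) = -5565/14527 - 39 = -572118/14527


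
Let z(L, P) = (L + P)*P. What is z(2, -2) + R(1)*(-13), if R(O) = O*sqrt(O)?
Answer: -13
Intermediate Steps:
z(L, P) = P*(L + P)
R(O) = O**(3/2)
z(2, -2) + R(1)*(-13) = -2*(2 - 2) + 1**(3/2)*(-13) = -2*0 + 1*(-13) = 0 - 13 = -13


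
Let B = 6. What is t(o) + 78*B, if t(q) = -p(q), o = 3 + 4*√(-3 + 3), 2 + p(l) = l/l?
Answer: 469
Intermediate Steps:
p(l) = -1 (p(l) = -2 + l/l = -2 + 1 = -1)
o = 3 (o = 3 + 4*√0 = 3 + 4*0 = 3 + 0 = 3)
t(q) = 1 (t(q) = -1*(-1) = 1)
t(o) + 78*B = 1 + 78*6 = 1 + 468 = 469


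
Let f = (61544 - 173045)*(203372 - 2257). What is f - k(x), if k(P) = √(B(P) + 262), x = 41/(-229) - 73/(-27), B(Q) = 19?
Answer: -22424523615 - √281 ≈ -2.2425e+10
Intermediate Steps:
x = 15610/6183 (x = 41*(-1/229) - 73*(-1/27) = -41/229 + 73/27 = 15610/6183 ≈ 2.5247)
f = -22424523615 (f = -111501*201115 = -22424523615)
k(P) = √281 (k(P) = √(19 + 262) = √281)
f - k(x) = -22424523615 - √281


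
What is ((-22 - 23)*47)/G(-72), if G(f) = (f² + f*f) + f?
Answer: -235/1144 ≈ -0.20542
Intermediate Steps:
G(f) = f + 2*f² (G(f) = (f² + f²) + f = 2*f² + f = f + 2*f²)
((-22 - 23)*47)/G(-72) = ((-22 - 23)*47)/((-72*(1 + 2*(-72)))) = (-45*47)/((-72*(1 - 144))) = -2115/((-72*(-143))) = -2115/10296 = -2115*1/10296 = -235/1144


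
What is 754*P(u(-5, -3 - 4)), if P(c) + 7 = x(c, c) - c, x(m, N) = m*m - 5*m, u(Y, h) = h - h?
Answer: -5278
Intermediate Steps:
u(Y, h) = 0
x(m, N) = m**2 - 5*m
P(c) = -7 - c + c*(-5 + c) (P(c) = -7 + (c*(-5 + c) - c) = -7 + (-c + c*(-5 + c)) = -7 - c + c*(-5 + c))
754*P(u(-5, -3 - 4)) = 754*(-7 - 1*0 + 0*(-5 + 0)) = 754*(-7 + 0 + 0*(-5)) = 754*(-7 + 0 + 0) = 754*(-7) = -5278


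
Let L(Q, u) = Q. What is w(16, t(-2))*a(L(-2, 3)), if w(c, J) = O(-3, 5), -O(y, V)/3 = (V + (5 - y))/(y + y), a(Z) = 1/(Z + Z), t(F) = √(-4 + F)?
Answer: -13/8 ≈ -1.6250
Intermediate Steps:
a(Z) = 1/(2*Z)
O(y, V) = -3*(5 + V - y)/(2*y) (O(y, V) = -3*(V + (5 - y))/(y + y) = -3*(5 + V - y)/(2*y))
w(c, J) = 13/2 (w(c, J) = (3/2)*(-5 - 3 - 1*5)/(-3) = (3/2)*(-⅓)*(-5 - 3 - 5) = (3/2)*(-⅓)*(-13) = 13/2)
w(16, t(-2))*a(L(-2, 3)) = 13*((½)/(-2))/2 = 13*((½)*(-½))/2 = (13/2)*(-¼) = -13/8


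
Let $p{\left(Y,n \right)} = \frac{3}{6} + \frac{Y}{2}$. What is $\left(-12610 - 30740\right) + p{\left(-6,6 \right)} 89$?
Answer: $- \frac{87145}{2} \approx -43573.0$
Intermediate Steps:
$p{\left(Y,n \right)} = \frac{1}{2} + \frac{Y}{2}$ ($p{\left(Y,n \right)} = 3 \cdot \frac{1}{6} + Y \frac{1}{2} = \frac{1}{2} + \frac{Y}{2}$)
$\left(-12610 - 30740\right) + p{\left(-6,6 \right)} 89 = \left(-12610 - 30740\right) + \left(\frac{1}{2} + \frac{1}{2} \left(-6\right)\right) 89 = -43350 + \left(\frac{1}{2} - 3\right) 89 = -43350 - \frac{445}{2} = - \frac{87145}{2}$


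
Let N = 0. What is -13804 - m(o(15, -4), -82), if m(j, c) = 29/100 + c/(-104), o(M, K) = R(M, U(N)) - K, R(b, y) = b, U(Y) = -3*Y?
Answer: -8973301/650 ≈ -13805.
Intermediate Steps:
o(M, K) = M - K
m(j, c) = 29/100 - c/104 (m(j, c) = 29*(1/100) + c*(-1/104) = 29/100 - c/104)
-13804 - m(o(15, -4), -82) = -13804 - (29/100 - 1/104*(-82)) = -13804 - (29/100 + 41/52) = -13804 - 1*701/650 = -13804 - 701/650 = -8973301/650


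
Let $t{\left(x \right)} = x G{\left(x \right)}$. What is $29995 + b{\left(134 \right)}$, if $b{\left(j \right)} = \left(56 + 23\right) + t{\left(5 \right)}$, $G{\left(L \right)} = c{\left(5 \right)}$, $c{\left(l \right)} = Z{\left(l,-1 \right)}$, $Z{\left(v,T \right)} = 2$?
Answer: $30084$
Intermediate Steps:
$c{\left(l \right)} = 2$
$G{\left(L \right)} = 2$
$t{\left(x \right)} = 2 x$ ($t{\left(x \right)} = x 2 = 2 x$)
$b{\left(j \right)} = 89$ ($b{\left(j \right)} = \left(56 + 23\right) + 2 \cdot 5 = 79 + 10 = 89$)
$29995 + b{\left(134 \right)} = 29995 + 89 = 30084$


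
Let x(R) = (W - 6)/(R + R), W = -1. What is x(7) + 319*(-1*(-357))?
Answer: 227765/2 ≈ 1.1388e+5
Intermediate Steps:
x(R) = -7/(2*R) (x(R) = (-1 - 6)/(R + R) = -7*1/(2*R) = -7/(2*R))
x(7) + 319*(-1*(-357)) = -7/2/7 + 319*(-1*(-357)) = -7/2*1/7 + 319*357 = -1/2 + 113883 = 227765/2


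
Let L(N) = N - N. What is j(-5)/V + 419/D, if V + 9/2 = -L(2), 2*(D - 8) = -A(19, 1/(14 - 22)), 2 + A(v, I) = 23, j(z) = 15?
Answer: -2564/15 ≈ -170.93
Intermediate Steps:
L(N) = 0
A(v, I) = 21 (A(v, I) = -2 + 23 = 21)
D = -5/2 (D = 8 + (-1*21)/2 = 8 + (½)*(-21) = 8 - 21/2 = -5/2 ≈ -2.5000)
V = -9/2 (V = -9/2 - 1*0 = -9/2 + 0 = -9/2 ≈ -4.5000)
j(-5)/V + 419/D = 15/(-9/2) + 419/(-5/2) = 15*(-2/9) + 419*(-⅖) = -10/3 - 838/5 = -2564/15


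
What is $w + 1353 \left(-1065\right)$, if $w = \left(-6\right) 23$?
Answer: $-1441083$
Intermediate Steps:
$w = -138$
$w + 1353 \left(-1065\right) = -138 + 1353 \left(-1065\right) = -138 - 1440945 = -1441083$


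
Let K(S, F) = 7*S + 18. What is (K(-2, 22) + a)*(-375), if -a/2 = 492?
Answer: 367500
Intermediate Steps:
a = -984 (a = -2*492 = -984)
K(S, F) = 18 + 7*S
(K(-2, 22) + a)*(-375) = ((18 + 7*(-2)) - 984)*(-375) = ((18 - 14) - 984)*(-375) = (4 - 984)*(-375) = -980*(-375) = 367500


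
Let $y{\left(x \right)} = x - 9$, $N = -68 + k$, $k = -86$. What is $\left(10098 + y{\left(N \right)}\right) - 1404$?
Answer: $8531$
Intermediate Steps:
$N = -154$ ($N = -68 - 86 = -154$)
$y{\left(x \right)} = -9 + x$
$\left(10098 + y{\left(N \right)}\right) - 1404 = \left(10098 - 163\right) - 1404 = 9935 - 1404 = 8531$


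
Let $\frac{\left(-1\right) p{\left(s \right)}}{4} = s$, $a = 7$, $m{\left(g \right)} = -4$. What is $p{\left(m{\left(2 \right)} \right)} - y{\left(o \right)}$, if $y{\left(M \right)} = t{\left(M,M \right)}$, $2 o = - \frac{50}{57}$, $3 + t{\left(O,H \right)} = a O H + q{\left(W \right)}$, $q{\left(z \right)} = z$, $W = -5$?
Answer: $\frac{73601}{3249} \approx 22.653$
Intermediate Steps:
$p{\left(s \right)} = - 4 s$
$t{\left(O,H \right)} = -8 + 7 H O$ ($t{\left(O,H \right)} = -3 + \left(7 O H - 5\right) = -3 + \left(7 H O - 5\right) = -3 + \left(-5 + 7 H O\right) = -8 + 7 H O$)
$o = - \frac{25}{57}$ ($o = \frac{\left(-50\right) \frac{1}{57}}{2} = \frac{1}{2} \left(- \frac{50}{57}\right) = - \frac{25}{57} \approx -0.4386$)
$y{\left(M \right)} = -8 + 7 M^{2}$ ($y{\left(M \right)} = -8 + 7 M M = -8 + 7 M^{2}$)
$p{\left(m{\left(2 \right)} \right)} - y{\left(o \right)} = \left(-4\right) \left(-4\right) - \left(-8 + 7 \left(- \frac{25}{57}\right)^{2}\right) = 16 - \left(-8 + 7 \cdot \frac{625}{3249}\right) = 16 - \left(-8 + \frac{4375}{3249}\right) = 16 - - \frac{21617}{3249} = 16 + \frac{21617}{3249} = \frac{73601}{3249}$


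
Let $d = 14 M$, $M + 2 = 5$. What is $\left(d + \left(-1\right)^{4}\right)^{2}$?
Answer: $1849$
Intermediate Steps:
$M = 3$ ($M = -2 + 5 = 3$)
$d = 42$ ($d = 14 \cdot 3 = 42$)
$\left(d + \left(-1\right)^{4}\right)^{2} = \left(42 + \left(-1\right)^{4}\right)^{2} = \left(42 + 1\right)^{2} = 43^{2} = 1849$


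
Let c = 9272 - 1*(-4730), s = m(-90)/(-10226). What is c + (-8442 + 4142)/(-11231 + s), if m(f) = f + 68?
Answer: 4674849547/333861 ≈ 14002.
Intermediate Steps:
m(f) = 68 + f
s = 11/5113 (s = (68 - 90)/(-10226) = -22*(-1/10226) = 11/5113 ≈ 0.0021514)
c = 14002 (c = 9272 + 4730 = 14002)
c + (-8442 + 4142)/(-11231 + s) = 14002 + (-8442 + 4142)/(-11231 + 11/5113) = 14002 - 4300/(-57424092/5113) = 14002 - 4300*(-5113/57424092) = 14002 + 127825/333861 = 4674849547/333861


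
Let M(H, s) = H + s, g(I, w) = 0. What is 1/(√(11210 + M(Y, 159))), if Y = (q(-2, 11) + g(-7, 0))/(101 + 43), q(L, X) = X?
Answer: 12*√1637147/1637147 ≈ 0.0093786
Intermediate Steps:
Y = 11/144 (Y = (11 + 0)/(101 + 43) = 11/144 ≈ 0.076389)
1/(√(11210 + M(Y, 159))) = 1/(√(11210 + (11/144 + 159))) = 1/(√(11210 + 22907/144)) = 1/(√(1637147/144)) = 1/(√1637147/12) = 12*√1637147/1637147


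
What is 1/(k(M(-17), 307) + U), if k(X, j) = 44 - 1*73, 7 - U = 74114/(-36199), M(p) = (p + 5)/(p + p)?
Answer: -36199/722264 ≈ -0.050119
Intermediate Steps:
M(p) = (5 + p)/(2*p) (M(p) = (5 + p)/((2*p)) = (5 + p)*(1/(2*p)) = (5 + p)/(2*p))
U = 327507/36199 (U = 7 - 74114/(-36199) = 7 - 74114*(-1)/36199 = 7 - 1*(-74114/36199) = 7 + 74114/36199 = 327507/36199 ≈ 9.0474)
k(X, j) = -29 (k(X, j) = 44 - 73 = -29)
1/(k(M(-17), 307) + U) = 1/(-29 + 327507/36199) = 1/(-722264/36199) = -36199/722264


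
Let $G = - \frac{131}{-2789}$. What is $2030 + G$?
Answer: $\frac{5661801}{2789} \approx 2030.0$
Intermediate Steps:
$G = \frac{131}{2789}$ ($G = \left(-131\right) \left(- \frac{1}{2789}\right) = \frac{131}{2789} \approx 0.04697$)
$2030 + G = 2030 + \frac{131}{2789} = \frac{5661801}{2789}$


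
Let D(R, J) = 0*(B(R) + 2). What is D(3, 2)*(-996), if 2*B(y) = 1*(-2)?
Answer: 0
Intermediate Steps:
B(y) = -1 (B(y) = (1*(-2))/2 = (½)*(-2) = -1)
D(R, J) = 0 (D(R, J) = 0*(-1 + 2) = 0*1 = 0)
D(3, 2)*(-996) = 0*(-996) = 0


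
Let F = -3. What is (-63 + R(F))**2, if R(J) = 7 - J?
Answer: 2809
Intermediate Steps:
(-63 + R(F))**2 = (-63 + (7 - 1*(-3)))**2 = (-63 + (7 + 3))**2 = (-63 + 10)**2 = (-53)**2 = 2809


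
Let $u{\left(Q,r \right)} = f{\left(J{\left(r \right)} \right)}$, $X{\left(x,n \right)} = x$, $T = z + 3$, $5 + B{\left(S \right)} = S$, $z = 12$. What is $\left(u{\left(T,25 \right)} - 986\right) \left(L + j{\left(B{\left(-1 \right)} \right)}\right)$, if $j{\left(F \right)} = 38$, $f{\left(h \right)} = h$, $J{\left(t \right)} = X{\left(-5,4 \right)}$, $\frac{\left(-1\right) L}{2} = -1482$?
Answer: $-2974982$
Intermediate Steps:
$L = 2964$ ($L = \left(-2\right) \left(-1482\right) = 2964$)
$B{\left(S \right)} = -5 + S$
$T = 15$ ($T = 12 + 3 = 15$)
$J{\left(t \right)} = -5$
$u{\left(Q,r \right)} = -5$
$\left(u{\left(T,25 \right)} - 986\right) \left(L + j{\left(B{\left(-1 \right)} \right)}\right) = \left(-5 - 986\right) \left(2964 + 38\right) = \left(-991\right) 3002 = -2974982$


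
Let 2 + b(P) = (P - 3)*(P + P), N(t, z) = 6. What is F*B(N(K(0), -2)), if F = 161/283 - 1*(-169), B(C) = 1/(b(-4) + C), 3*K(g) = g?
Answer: 3999/1415 ≈ 2.8261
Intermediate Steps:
K(g) = g/3
b(P) = -2 + 2*P*(-3 + P) (b(P) = -2 + (P - 3)*(P + P) = -2 + (-3 + P)*(2*P) = -2 + 2*P*(-3 + P))
B(C) = 1/(54 + C) (B(C) = 1/((-2 - 6*(-4) + 2*(-4)²) + C) = 1/((-2 + 24 + 2*16) + C) = 1/((-2 + 24 + 32) + C) = 1/(54 + C))
F = 47988/283 (F = 161*(1/283) + 169 = 161/283 + 169 = 47988/283 ≈ 169.57)
F*B(N(K(0), -2)) = 47988/(283*(54 + 6)) = (47988/283)/60 = (47988/283)*(1/60) = 3999/1415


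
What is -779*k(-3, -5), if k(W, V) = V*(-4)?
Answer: -15580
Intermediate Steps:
k(W, V) = -4*V
-779*k(-3, -5) = -(-3116)*(-5) = -779*20 = -15580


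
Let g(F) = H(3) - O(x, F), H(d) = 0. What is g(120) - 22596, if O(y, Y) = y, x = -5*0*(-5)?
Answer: -22596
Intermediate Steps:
x = 0 (x = 0*(-5) = 0)
g(F) = 0 (g(F) = 0 - 1*0 = 0 + 0 = 0)
g(120) - 22596 = 0 - 22596 = -22596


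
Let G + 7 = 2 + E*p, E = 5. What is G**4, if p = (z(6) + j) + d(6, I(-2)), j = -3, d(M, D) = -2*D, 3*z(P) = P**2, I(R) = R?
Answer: 12960000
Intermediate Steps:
z(P) = P**2/3
p = 13 (p = ((1/3)*6**2 - 3) - 2*(-2) = ((1/3)*36 - 3) + 4 = (12 - 3) + 4 = 9 + 4 = 13)
G = 60 (G = -7 + (2 + 5*13) = -7 + (2 + 65) = -7 + 67 = 60)
G**4 = 60**4 = 12960000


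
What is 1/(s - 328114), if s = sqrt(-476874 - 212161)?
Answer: -328114/107659486031 - I*sqrt(689035)/107659486031 ≈ -3.0477e-6 - 7.7102e-9*I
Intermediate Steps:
s = I*sqrt(689035) (s = sqrt(-689035) = I*sqrt(689035) ≈ 830.08*I)
1/(s - 328114) = 1/(I*sqrt(689035) - 328114) = 1/(-328114 + I*sqrt(689035))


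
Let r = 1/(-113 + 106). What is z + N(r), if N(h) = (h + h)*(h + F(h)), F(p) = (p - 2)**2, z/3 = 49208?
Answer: 50634596/343 ≈ 1.4762e+5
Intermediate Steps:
z = 147624 (z = 3*49208 = 147624)
F(p) = (-2 + p)**2
r = -1/7 (r = 1/(-7) = -1/7 ≈ -0.14286)
N(h) = 2*h*(h + (-2 + h)**2) (N(h) = (h + h)*(h + (-2 + h)**2) = (2*h)*(h + (-2 + h)**2) = 2*h*(h + (-2 + h)**2))
z + N(r) = 147624 + 2*(-1/7)*(-1/7 + (-2 - 1/7)**2) = 147624 + 2*(-1/7)*(-1/7 + (-15/7)**2) = 147624 + 2*(-1/7)*(-1/7 + 225/49) = 147624 + 2*(-1/7)*(218/49) = 147624 - 436/343 = 50634596/343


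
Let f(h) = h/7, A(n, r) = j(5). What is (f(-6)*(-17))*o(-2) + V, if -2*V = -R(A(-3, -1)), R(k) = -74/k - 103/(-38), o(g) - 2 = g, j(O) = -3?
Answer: 3121/228 ≈ 13.689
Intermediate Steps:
A(n, r) = -3
o(g) = 2 + g
f(h) = h/7 (f(h) = h*(⅐) = h/7)
R(k) = 103/38 - 74/k (R(k) = -74/k - 103*(-1/38) = -74/k + 103/38 = 103/38 - 74/k)
V = 3121/228 (V = -(-1)*(103/38 - 74/(-3))/2 = -(-1)*(103/38 - 74*(-⅓))/2 = -(-1)*(103/38 + 74/3)/2 = -(-1)*3121/(2*114) = -½*(-3121/114) = 3121/228 ≈ 13.689)
(f(-6)*(-17))*o(-2) + V = (((⅐)*(-6))*(-17))*(2 - 2) + 3121/228 = -6/7*(-17)*0 + 3121/228 = (102/7)*0 + 3121/228 = 0 + 3121/228 = 3121/228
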